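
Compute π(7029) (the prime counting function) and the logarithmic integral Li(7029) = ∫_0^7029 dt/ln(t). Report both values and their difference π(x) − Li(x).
π(7029) = 904;  Li(7029) ≈ 917.61;  π(x) − Li(x) ≈ -13.61.

Direct count of primes ≤ 7029 gives π(7029) = 904. Numerical evaluation of the logarithmic integral gives Li(7029) ≈ 917.61. The difference π(x) − Li(x) ≈ -13.61 is typically negative for small/moderate x (Li(x) overestimates), though Littlewood's theorem shows this sign changes infinitely often.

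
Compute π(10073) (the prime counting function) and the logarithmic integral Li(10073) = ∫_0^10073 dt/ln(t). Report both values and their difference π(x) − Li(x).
π(10073) = 1236;  Li(10073) ≈ 1254.06;  π(x) − Li(x) ≈ -18.06.

Direct count of primes ≤ 10073 gives π(10073) = 1236. Numerical evaluation of the logarithmic integral gives Li(10073) ≈ 1254.06. The difference π(x) − Li(x) ≈ -18.06 is typically negative for small/moderate x (Li(x) overestimates), though Littlewood's theorem shows this sign changes infinitely often.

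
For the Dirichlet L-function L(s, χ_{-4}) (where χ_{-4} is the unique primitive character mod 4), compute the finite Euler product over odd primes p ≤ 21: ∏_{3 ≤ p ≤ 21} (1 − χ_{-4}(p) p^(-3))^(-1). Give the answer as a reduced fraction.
∏ = 2463517706231725/2542314678779904

The odd primes p ≤ 21 are [3, 5, 7, 11, 13, 17, 19]. For each, χ(p) = 1 if p ≡ 1 mod 4, χ(p) = −1 if p ≡ 3 mod 4. Taking (1 − χ(p)/p^3)^(-1) = p^3/(p^3 − χ(p)): (1 − (-1)/3^3)^(-1) · (1 − (1)/5^3)^(-1) · (1 − (-1)/7^3)^(-1) · (1 − (-1)/11^3)^(-1) · (1 − (1)/13^3)^(-1) · (1 − (1)/17^3)^(-1) · (1 − (-1)/19^3)^(-1) = 2463517706231725/2542314678779904.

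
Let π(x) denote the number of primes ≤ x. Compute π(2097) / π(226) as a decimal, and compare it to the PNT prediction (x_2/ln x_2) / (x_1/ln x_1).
π(2097)/π(226) = 316/48 ≈ 6.5833;  PNT prediction ≈ 6.5761.

π(226) = 48 and π(2097) = 316, so π(2097)/π(226) ≈ 6.5833. The PNT-predicted ratio is (2097/ln(2097)) / (226/ln(226)) ≈ 6.5761. The two agree to within a few percent, as expected.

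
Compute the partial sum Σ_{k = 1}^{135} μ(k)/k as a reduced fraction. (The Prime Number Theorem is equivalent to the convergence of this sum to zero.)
Σ μ(k)/k = 1798157260399775266990045811129040783798487774562/262948239526313870385685898536205956450305483726315

Values of μ(k) for 1 ≤ k ≤ 135: μ(1) = 1, μ(2) = -1, μ(3) = -1, μ(5) = -1, μ(6) = 1, μ(7) = -1, μ(10) = 1, μ(11) = -1, μ(13) = -1, μ(14) = 1, μ(15) = 1, μ(17) = -1, μ(19) = -1, μ(21) = 1, μ(22) = 1, μ(23) = -1, μ(26) = 1, μ(29) = -1, μ(30) = -1, μ(31) = -1, μ(33) = 1, μ(34) = 1, μ(35) = 1, μ(37) = -1, μ(38) = 1, μ(39) = 1, μ(41) = -1, μ(42) = -1, μ(43) = -1, μ(46) = 1, μ(47) = -1, μ(51) = 1, μ(53) = -1, μ(55) = 1, μ(57) = 1, μ(58) = 1, μ(59) = -1, μ(61) = -1, μ(62) = 1, μ(65) = 1, μ(66) = -1, μ(67) = -1, μ(69) = 1, μ(70) = -1, μ(71) = -1, μ(73) = -1, μ(74) = 1, μ(77) = 1, μ(78) = -1, μ(79) = -1, μ(82) = 1, μ(83) = -1, μ(85) = 1, μ(86) = 1, μ(87) = 1, μ(89) = -1, μ(91) = 1, μ(93) = 1, μ(94) = 1, μ(95) = 1, μ(97) = -1, μ(101) = -1, μ(102) = -1, μ(103) = -1, μ(105) = -1, μ(106) = 1, μ(107) = -1, μ(109) = -1, μ(110) = -1, μ(111) = 1, μ(113) = -1, μ(114) = -1, μ(115) = 1, μ(118) = 1, μ(119) = 1, μ(122) = 1, μ(123) = 1, μ(127) = -1, μ(129) = 1, μ(130) = -1, μ(131) = -1, μ(133) = 1, μ(134) = 1, with μ = 0 on non-squarefree integers. Summing μ(k)/k for k where μ(k) ≠ 0 gives 1798157260399775266990045811129040783798487774562/262948239526313870385685898536205956450305483726315 ≈ 0.0068. (PNT ⟺ this sum → 0 as n → ∞.)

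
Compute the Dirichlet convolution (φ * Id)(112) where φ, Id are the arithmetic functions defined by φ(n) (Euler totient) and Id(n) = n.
(φ * Id)(112) = 624

Divisors of 112: [1, 2, 4, 7, 8, 14, 16, 28, 56, 112]. For each d | 112:
  d = 1: φ(1) · Id(112/1) = 1 · 112 = 112
  d = 2: φ(2) · Id(112/2) = 1 · 56 = 56
  d = 4: φ(4) · Id(112/4) = 2 · 28 = 56
  d = 7: φ(7) · Id(112/7) = 6 · 16 = 96
  d = 8: φ(8) · Id(112/8) = 4 · 14 = 56
  d = 14: φ(14) · Id(112/14) = 6 · 8 = 48
  d = 16: φ(16) · Id(112/16) = 8 · 7 = 56
  d = 28: φ(28) · Id(112/28) = 12 · 4 = 48
  d = 56: φ(56) · Id(112/56) = 24 · 2 = 48
  d = 112: φ(112) · Id(112/112) = 48 · 1 = 48
Summing: (φ * Id)(112) = 112 + 56 + 56 + 96 + 56 + 48 + 56 + 48 + 48 + 48 = 624.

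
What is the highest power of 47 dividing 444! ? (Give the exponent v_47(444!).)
v_47(444!) = 9

Legendre's formula: v_p(n!) = Σ_{k ≥ 1} ⌊n / p^k⌋. For p = 47, n = 444, the terms are:
  ⌊444/47^1⌋ = ⌊444/47⌋ = 9
(the next term ⌊444/47^2⌋ = 0, terminating the sum). Summing: v_47(444!) = 9 = 9.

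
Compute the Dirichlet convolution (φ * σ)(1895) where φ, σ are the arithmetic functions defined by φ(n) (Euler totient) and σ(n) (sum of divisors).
(φ * σ)(1895) = 7580

Divisors of 1895: [1, 5, 379, 1895]. For each d | 1895:
  d = 1: φ(1) · σ(1895/1) = 1 · 2280 = 2280
  d = 5: φ(5) · σ(1895/5) = 4 · 380 = 1520
  d = 379: φ(379) · σ(1895/379) = 378 · 6 = 2268
  d = 1895: φ(1895) · σ(1895/1895) = 1512 · 1 = 1512
Summing: (φ * σ)(1895) = 2280 + 1520 + 2268 + 1512 = 7580.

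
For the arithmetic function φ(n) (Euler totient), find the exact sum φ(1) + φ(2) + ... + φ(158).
Σ_{n ≤ 158} φ(n) = 7638

Compute φ(n) for each 1 ≤ n ≤ 158: φ(1) = 1, φ(2) = 1, φ(3) = 2, φ(4) = 2, φ(5) = 4, φ(6) = 2, φ(7) = 6, φ(8) = 4, φ(9) = 6, φ(10) = 4, φ(11) = 10, φ(12) = 4, φ(13) = 12, φ(14) = 6, φ(15) = 8, φ(16) = 8, φ(17) = 16, φ(18) = 6, φ(19) = 18, φ(20) = 8, φ(21) = 12, φ(22) = 10, φ(23) = 22, φ(24) = 8, φ(25) = 20, φ(26) = 12, φ(27) = 18, φ(28) = 12, φ(29) = 28, φ(30) = 8, φ(31) = 30, φ(32) = 16, φ(33) = 20, φ(34) = 16, φ(35) = 24, φ(36) = 12, φ(37) = 36, φ(38) = 18, φ(39) = 24, φ(40) = 16, φ(41) = 40, φ(42) = 12, φ(43) = 42, φ(44) = 20, φ(45) = 24, φ(46) = 22, φ(47) = 46, φ(48) = 16, φ(49) = 42, φ(50) = 20, φ(51) = 32, φ(52) = 24, φ(53) = 52, φ(54) = 18, φ(55) = 40, φ(56) = 24, φ(57) = 36, φ(58) = 28, φ(59) = 58, φ(60) = 16, φ(61) = 60, φ(62) = 30, φ(63) = 36, φ(64) = 32, φ(65) = 48, φ(66) = 20, φ(67) = 66, φ(68) = 32, φ(69) = 44, φ(70) = 24, φ(71) = 70, φ(72) = 24, φ(73) = 72, φ(74) = 36, φ(75) = 40, φ(76) = 36, φ(77) = 60, φ(78) = 24, φ(79) = 78, φ(80) = 32, φ(81) = 54, φ(82) = 40, φ(83) = 82, φ(84) = 24, φ(85) = 64, φ(86) = 42, φ(87) = 56, φ(88) = 40, φ(89) = 88, φ(90) = 24, φ(91) = 72, φ(92) = 44, φ(93) = 60, φ(94) = 46, φ(95) = 72, φ(96) = 32, φ(97) = 96, φ(98) = 42, φ(99) = 60, φ(100) = 40, φ(101) = 100, φ(102) = 32, φ(103) = 102, φ(104) = 48, φ(105) = 48, φ(106) = 52, φ(107) = 106, φ(108) = 36, φ(109) = 108, φ(110) = 40, φ(111) = 72, φ(112) = 48, φ(113) = 112, φ(114) = 36, φ(115) = 88, φ(116) = 56, φ(117) = 72, φ(118) = 58, φ(119) = 96, φ(120) = 32, φ(121) = 110, φ(122) = 60, φ(123) = 80, φ(124) = 60, φ(125) = 100, φ(126) = 36, φ(127) = 126, φ(128) = 64, φ(129) = 84, φ(130) = 48, φ(131) = 130, φ(132) = 40, φ(133) = 108, φ(134) = 66, φ(135) = 72, φ(136) = 64, φ(137) = 136, φ(138) = 44, φ(139) = 138, φ(140) = 48, φ(141) = 92, φ(142) = 70, φ(143) = 120, φ(144) = 48, φ(145) = 112, φ(146) = 72, φ(147) = 84, φ(148) = 72, φ(149) = 148, φ(150) = 40, φ(151) = 150, φ(152) = 72, φ(153) = 96, φ(154) = 60, φ(155) = 120, φ(156) = 48, φ(157) = 156, φ(158) = 78. Summing all 158 values: 7638. (Average order: Σ_{n ≤ x} φ(n) ~ (3/π²) x². For x = 158, (3/π²)·158² ≈ 7588.15.)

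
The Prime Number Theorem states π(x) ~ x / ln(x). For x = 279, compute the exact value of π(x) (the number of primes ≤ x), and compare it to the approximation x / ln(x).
π(279) = 59;  x/ln(x) ≈ 49.55;  relative error ≈ 16.02%.

Directly count primes up to 279: π(279) = 59. The PNT approximation gives 279/ln(279) ≈ 279/5.63121 ≈ 49.55. Relative error (π(x) − x/ln(x)) / π(x) ≈ 16.02%; the approximation is known to undercount slightly (Li(x) is a better estimate).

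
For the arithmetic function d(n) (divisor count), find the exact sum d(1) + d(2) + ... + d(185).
Σ_{n ≤ 185} d(n) = 997

Compute d(n) for each 1 ≤ n ≤ 185: d(1) = 1, d(2) = 2, d(3) = 2, d(4) = 3, d(5) = 2, d(6) = 4, d(7) = 2, d(8) = 4, d(9) = 3, d(10) = 4, d(11) = 2, d(12) = 6, d(13) = 2, d(14) = 4, d(15) = 4, d(16) = 5, d(17) = 2, d(18) = 6, d(19) = 2, d(20) = 6, d(21) = 4, d(22) = 4, d(23) = 2, d(24) = 8, d(25) = 3, d(26) = 4, d(27) = 4, d(28) = 6, d(29) = 2, d(30) = 8, d(31) = 2, d(32) = 6, d(33) = 4, d(34) = 4, d(35) = 4, d(36) = 9, d(37) = 2, d(38) = 4, d(39) = 4, d(40) = 8, d(41) = 2, d(42) = 8, d(43) = 2, d(44) = 6, d(45) = 6, d(46) = 4, d(47) = 2, d(48) = 10, d(49) = 3, d(50) = 6, d(51) = 4, d(52) = 6, d(53) = 2, d(54) = 8, d(55) = 4, d(56) = 8, d(57) = 4, d(58) = 4, d(59) = 2, d(60) = 12, d(61) = 2, d(62) = 4, d(63) = 6, d(64) = 7, d(65) = 4, d(66) = 8, d(67) = 2, d(68) = 6, d(69) = 4, d(70) = 8, d(71) = 2, d(72) = 12, d(73) = 2, d(74) = 4, d(75) = 6, d(76) = 6, d(77) = 4, d(78) = 8, d(79) = 2, d(80) = 10, d(81) = 5, d(82) = 4, d(83) = 2, d(84) = 12, d(85) = 4, d(86) = 4, d(87) = 4, d(88) = 8, d(89) = 2, d(90) = 12, d(91) = 4, d(92) = 6, d(93) = 4, d(94) = 4, d(95) = 4, d(96) = 12, d(97) = 2, d(98) = 6, d(99) = 6, d(100) = 9, d(101) = 2, d(102) = 8, d(103) = 2, d(104) = 8, d(105) = 8, d(106) = 4, d(107) = 2, d(108) = 12, d(109) = 2, d(110) = 8, d(111) = 4, d(112) = 10, d(113) = 2, d(114) = 8, d(115) = 4, d(116) = 6, d(117) = 6, d(118) = 4, d(119) = 4, d(120) = 16, d(121) = 3, d(122) = 4, d(123) = 4, d(124) = 6, d(125) = 4, d(126) = 12, d(127) = 2, d(128) = 8, d(129) = 4, d(130) = 8, d(131) = 2, d(132) = 12, d(133) = 4, d(134) = 4, d(135) = 8, d(136) = 8, d(137) = 2, d(138) = 8, d(139) = 2, d(140) = 12, d(141) = 4, d(142) = 4, d(143) = 4, d(144) = 15, d(145) = 4, d(146) = 4, d(147) = 6, d(148) = 6, d(149) = 2, d(150) = 12, d(151) = 2, d(152) = 8, d(153) = 6, d(154) = 8, d(155) = 4, d(156) = 12, d(157) = 2, d(158) = 4, d(159) = 4, d(160) = 12, d(161) = 4, d(162) = 10, d(163) = 2, d(164) = 6, d(165) = 8, d(166) = 4, d(167) = 2, d(168) = 16, d(169) = 3, d(170) = 8, d(171) = 6, d(172) = 6, d(173) = 2, d(174) = 8, d(175) = 6, d(176) = 10, d(177) = 4, d(178) = 4, d(179) = 2, d(180) = 18, d(181) = 2, d(182) = 8, d(183) = 4, d(184) = 8, d(185) = 4. Summing all 185 values: 997. (Dirichlet's divisor formula: Σ_{n ≤ x} d(n) = x ln(x) + (2γ − 1) x + O(√x). For x = 185, the asymptotic estimate is ≈ 994.34.)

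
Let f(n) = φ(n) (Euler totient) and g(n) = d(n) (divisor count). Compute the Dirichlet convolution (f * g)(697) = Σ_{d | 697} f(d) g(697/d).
(φ * d)(697) = 756

Divisors of 697: [1, 17, 41, 697]. For each d | 697:
  d = 1: φ(1) · d(697/1) = 1 · 4 = 4
  d = 17: φ(17) · d(697/17) = 16 · 2 = 32
  d = 41: φ(41) · d(697/41) = 40 · 2 = 80
  d = 697: φ(697) · d(697/697) = 640 · 1 = 640
Summing: (φ * d)(697) = 4 + 32 + 80 + 640 = 756.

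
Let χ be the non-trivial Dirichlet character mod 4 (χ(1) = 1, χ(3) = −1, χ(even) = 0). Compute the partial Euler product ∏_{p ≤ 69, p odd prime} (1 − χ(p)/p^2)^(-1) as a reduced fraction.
∏ = 186965264422467473784849459249589/204088016612535111254016000000000

The odd primes p ≤ 69 are [3, 5, 7, 11, 13, 17, 19, 23, 29, 31, 37, 41, 43, 47, 53, 59, 61, 67]. For each, χ(p) = 1 if p ≡ 1 mod 4, χ(p) = −1 if p ≡ 3 mod 4. Taking (1 − χ(p)/p^2)^(-1) = p^2/(p^2 − χ(p)): (1 − (-1)/3^2)^(-1) · (1 − (1)/5^2)^(-1) · (1 − (-1)/7^2)^(-1) · (1 − (-1)/11^2)^(-1) · (1 − (1)/13^2)^(-1) · (1 − (1)/17^2)^(-1) · (1 − (-1)/19^2)^(-1) · (1 − (-1)/23^2)^(-1) · (1 − (1)/29^2)^(-1) · (1 − (-1)/31^2)^(-1) · (1 − (1)/37^2)^(-1) · (1 − (1)/41^2)^(-1) · (1 − (-1)/43^2)^(-1) · (1 − (-1)/47^2)^(-1) · (1 − (1)/53^2)^(-1) · (1 − (-1)/59^2)^(-1) · (1 − (1)/61^2)^(-1) · (1 − (-1)/67^2)^(-1) = 186965264422467473784849459249589/204088016612535111254016000000000.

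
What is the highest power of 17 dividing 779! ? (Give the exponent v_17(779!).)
v_17(779!) = 47

Legendre's formula: v_p(n!) = Σ_{k ≥ 1} ⌊n / p^k⌋. For p = 17, n = 779, the terms are:
  ⌊779/17^1⌋ = ⌊779/17⌋ = 45
  ⌊779/17^2⌋ = ⌊779/289⌋ = 2
(the next term ⌊779/17^3⌋ = 0, terminating the sum). Summing: v_17(779!) = 45 + 2 = 47.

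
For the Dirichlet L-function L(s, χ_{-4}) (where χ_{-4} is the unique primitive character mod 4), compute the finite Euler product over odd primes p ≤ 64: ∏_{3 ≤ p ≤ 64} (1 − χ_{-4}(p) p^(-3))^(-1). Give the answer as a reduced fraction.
∏ = 126115667482028600084463789626710364805572778792731/130156894276470431285217911893722225289762827141120

The odd primes p ≤ 64 are [3, 5, 7, 11, 13, 17, 19, 23, 29, 31, 37, 41, 43, 47, 53, 59, 61]. For each, χ(p) = 1 if p ≡ 1 mod 4, χ(p) = −1 if p ≡ 3 mod 4. Taking (1 − χ(p)/p^3)^(-1) = p^3/(p^3 − χ(p)): (1 − (-1)/3^3)^(-1) · (1 − (1)/5^3)^(-1) · (1 − (-1)/7^3)^(-1) · (1 − (-1)/11^3)^(-1) · (1 − (1)/13^3)^(-1) · (1 − (1)/17^3)^(-1) · (1 − (-1)/19^3)^(-1) · (1 − (-1)/23^3)^(-1) · (1 − (1)/29^3)^(-1) · (1 − (-1)/31^3)^(-1) · (1 − (1)/37^3)^(-1) · (1 − (1)/41^3)^(-1) · (1 − (-1)/43^3)^(-1) · (1 − (-1)/47^3)^(-1) · (1 − (1)/53^3)^(-1) · (1 − (-1)/59^3)^(-1) · (1 − (1)/61^3)^(-1) = 126115667482028600084463789626710364805572778792731/130156894276470431285217911893722225289762827141120.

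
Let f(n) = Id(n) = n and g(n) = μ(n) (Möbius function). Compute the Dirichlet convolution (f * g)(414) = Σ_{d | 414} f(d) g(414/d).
(Id * μ)(414) = 132

Divisors of 414: [1, 2, 3, 6, 9, 18, 23, 46, 69, 138, 207, 414]. For each d | 414:
  d = 1: Id(1) · μ(414/1) = 1 · 0 = 0
  d = 2: Id(2) · μ(414/2) = 2 · 0 = 0
  d = 3: Id(3) · μ(414/3) = 3 · -1 = -3
  d = 6: Id(6) · μ(414/6) = 6 · 1 = 6
  d = 9: Id(9) · μ(414/9) = 9 · 1 = 9
  d = 18: Id(18) · μ(414/18) = 18 · -1 = -18
  d = 23: Id(23) · μ(414/23) = 23 · 0 = 0
  d = 46: Id(46) · μ(414/46) = 46 · 0 = 0
  d = 69: Id(69) · μ(414/69) = 69 · 1 = 69
  d = 138: Id(138) · μ(414/138) = 138 · -1 = -138
  d = 207: Id(207) · μ(414/207) = 207 · -1 = -207
  d = 414: Id(414) · μ(414/414) = 414 · 1 = 414
Summing: (Id * μ)(414) = 0 + 0 + -3 + 6 + 9 + -18 + 0 + 0 + 69 + -138 + -207 + 414 = 132.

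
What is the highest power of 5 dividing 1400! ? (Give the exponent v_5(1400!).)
v_5(1400!) = 349

Legendre's formula: v_p(n!) = Σ_{k ≥ 1} ⌊n / p^k⌋. For p = 5, n = 1400, the terms are:
  ⌊1400/5^1⌋ = ⌊1400/5⌋ = 280
  ⌊1400/5^2⌋ = ⌊1400/25⌋ = 56
  ⌊1400/5^3⌋ = ⌊1400/125⌋ = 11
  ⌊1400/5^4⌋ = ⌊1400/625⌋ = 2
(the next term ⌊1400/5^5⌋ = 0, terminating the sum). Summing: v_5(1400!) = 280 + 56 + 11 + 2 = 349.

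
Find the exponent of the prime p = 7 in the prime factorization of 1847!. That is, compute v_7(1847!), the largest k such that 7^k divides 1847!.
v_7(1847!) = 305

Legendre's formula: v_p(n!) = Σ_{k ≥ 1} ⌊n / p^k⌋. For p = 7, n = 1847, the terms are:
  ⌊1847/7^1⌋ = ⌊1847/7⌋ = 263
  ⌊1847/7^2⌋ = ⌊1847/49⌋ = 37
  ⌊1847/7^3⌋ = ⌊1847/343⌋ = 5
(the next term ⌊1847/7^4⌋ = 0, terminating the sum). Summing: v_7(1847!) = 263 + 37 + 5 = 305.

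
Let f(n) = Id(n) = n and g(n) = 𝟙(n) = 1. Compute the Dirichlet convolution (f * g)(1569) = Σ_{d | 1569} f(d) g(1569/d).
(Id * 𝟙)(1569) = 2096

Divisors of 1569: [1, 3, 523, 1569]. For each d | 1569:
  d = 1: Id(1) · 𝟙(1569/1) = 1 · 1 = 1
  d = 3: Id(3) · 𝟙(1569/3) = 3 · 1 = 3
  d = 523: Id(523) · 𝟙(1569/523) = 523 · 1 = 523
  d = 1569: Id(1569) · 𝟙(1569/1569) = 1569 · 1 = 1569
Summing: (Id * 𝟙)(1569) = 1 + 3 + 523 + 1569 = 2096.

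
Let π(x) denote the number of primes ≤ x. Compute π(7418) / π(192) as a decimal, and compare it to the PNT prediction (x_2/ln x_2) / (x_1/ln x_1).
π(7418)/π(192) = 941/43 ≈ 21.8837;  PNT prediction ≈ 22.7932.

π(192) = 43 and π(7418) = 941, so π(7418)/π(192) ≈ 21.8837. The PNT-predicted ratio is (7418/ln(7418)) / (192/ln(192)) ≈ 22.7932. The two agree to within a few percent, as expected.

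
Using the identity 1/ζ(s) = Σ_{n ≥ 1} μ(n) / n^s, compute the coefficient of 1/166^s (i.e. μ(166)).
μ(166) = 1

Factor n = 166 = 2 · 83. μ(n) = 0 if any exponent ≥ 2 (not squarefree); otherwise μ(n) = (−1)^{ω(n)} where ω(n) is the number of distinct prime factors. Applying: μ(166) = 1.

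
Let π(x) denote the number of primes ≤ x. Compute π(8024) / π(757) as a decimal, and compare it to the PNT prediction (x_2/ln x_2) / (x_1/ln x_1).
π(8024)/π(757) = 1010/134 ≈ 7.5373;  PNT prediction ≈ 7.8162.

π(757) = 134 and π(8024) = 1010, so π(8024)/π(757) ≈ 7.5373. The PNT-predicted ratio is (8024/ln(8024)) / (757/ln(757)) ≈ 7.8162. The two agree to within a few percent, as expected.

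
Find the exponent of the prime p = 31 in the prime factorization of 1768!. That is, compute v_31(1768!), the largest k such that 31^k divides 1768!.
v_31(1768!) = 58

Legendre's formula: v_p(n!) = Σ_{k ≥ 1} ⌊n / p^k⌋. For p = 31, n = 1768, the terms are:
  ⌊1768/31^1⌋ = ⌊1768/31⌋ = 57
  ⌊1768/31^2⌋ = ⌊1768/961⌋ = 1
(the next term ⌊1768/31^3⌋ = 0, terminating the sum). Summing: v_31(1768!) = 57 + 1 = 58.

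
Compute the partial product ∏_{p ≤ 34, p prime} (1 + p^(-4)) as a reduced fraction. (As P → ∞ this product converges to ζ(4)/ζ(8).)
∏ = 377183486665353545574471751056805902016576/349915921480385530721123181536044923530625

The primes p ≤ 34 are [2, 3, 5, 7, 11, 13, 17, 19, 23, 29, 31]. For each, (1 + 1/p^4) = (p^4 + 1)/p^4. Multiplying these fractions over p ∈ [2, 3, 5, 7, 11, 13, 17, 19, 23, 29, 31] gives 377183486665353545574471751056805902016576/349915921480385530721123181536044923530625. (In the limit P → ∞ this tends to ζ(4)/ζ(8).)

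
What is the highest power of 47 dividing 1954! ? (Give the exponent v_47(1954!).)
v_47(1954!) = 41

Legendre's formula: v_p(n!) = Σ_{k ≥ 1} ⌊n / p^k⌋. For p = 47, n = 1954, the terms are:
  ⌊1954/47^1⌋ = ⌊1954/47⌋ = 41
(the next term ⌊1954/47^2⌋ = 0, terminating the sum). Summing: v_47(1954!) = 41 = 41.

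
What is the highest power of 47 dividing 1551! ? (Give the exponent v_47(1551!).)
v_47(1551!) = 33

Legendre's formula: v_p(n!) = Σ_{k ≥ 1} ⌊n / p^k⌋. For p = 47, n = 1551, the terms are:
  ⌊1551/47^1⌋ = ⌊1551/47⌋ = 33
(the next term ⌊1551/47^2⌋ = 0, terminating the sum). Summing: v_47(1551!) = 33 = 33.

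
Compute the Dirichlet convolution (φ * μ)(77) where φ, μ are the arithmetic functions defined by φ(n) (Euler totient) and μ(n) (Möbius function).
(φ * μ)(77) = 45

Divisors of 77: [1, 7, 11, 77]. For each d | 77:
  d = 1: φ(1) · μ(77/1) = 1 · 1 = 1
  d = 7: φ(7) · μ(77/7) = 6 · -1 = -6
  d = 11: φ(11) · μ(77/11) = 10 · -1 = -10
  d = 77: φ(77) · μ(77/77) = 60 · 1 = 60
Summing: (φ * μ)(77) = 1 + -6 + -10 + 60 = 45.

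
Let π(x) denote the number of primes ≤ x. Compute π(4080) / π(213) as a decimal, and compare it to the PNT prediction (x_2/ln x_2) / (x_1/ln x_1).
π(4080)/π(213) = 562/47 ≈ 11.9574;  PNT prediction ≈ 12.3523.

π(213) = 47 and π(4080) = 562, so π(4080)/π(213) ≈ 11.9574. The PNT-predicted ratio is (4080/ln(4080)) / (213/ln(213)) ≈ 12.3523. The two agree to within a few percent, as expected.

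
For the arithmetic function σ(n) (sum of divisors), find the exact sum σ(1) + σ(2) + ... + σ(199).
Σ_{n ≤ 199} σ(n) = 32579

Compute σ(n) for each 1 ≤ n ≤ 199: σ(1) = 1, σ(2) = 3, σ(3) = 4, σ(4) = 7, σ(5) = 6, σ(6) = 12, σ(7) = 8, σ(8) = 15, σ(9) = 13, σ(10) = 18, σ(11) = 12, σ(12) = 28, σ(13) = 14, σ(14) = 24, σ(15) = 24, σ(16) = 31, σ(17) = 18, σ(18) = 39, σ(19) = 20, σ(20) = 42, σ(21) = 32, σ(22) = 36, σ(23) = 24, σ(24) = 60, σ(25) = 31, σ(26) = 42, σ(27) = 40, σ(28) = 56, σ(29) = 30, σ(30) = 72, σ(31) = 32, σ(32) = 63, σ(33) = 48, σ(34) = 54, σ(35) = 48, σ(36) = 91, σ(37) = 38, σ(38) = 60, σ(39) = 56, σ(40) = 90, σ(41) = 42, σ(42) = 96, σ(43) = 44, σ(44) = 84, σ(45) = 78, σ(46) = 72, σ(47) = 48, σ(48) = 124, σ(49) = 57, σ(50) = 93, σ(51) = 72, σ(52) = 98, σ(53) = 54, σ(54) = 120, σ(55) = 72, σ(56) = 120, σ(57) = 80, σ(58) = 90, σ(59) = 60, σ(60) = 168, σ(61) = 62, σ(62) = 96, σ(63) = 104, σ(64) = 127, σ(65) = 84, σ(66) = 144, σ(67) = 68, σ(68) = 126, σ(69) = 96, σ(70) = 144, σ(71) = 72, σ(72) = 195, σ(73) = 74, σ(74) = 114, σ(75) = 124, σ(76) = 140, σ(77) = 96, σ(78) = 168, σ(79) = 80, σ(80) = 186, σ(81) = 121, σ(82) = 126, σ(83) = 84, σ(84) = 224, σ(85) = 108, σ(86) = 132, σ(87) = 120, σ(88) = 180, σ(89) = 90, σ(90) = 234, σ(91) = 112, σ(92) = 168, σ(93) = 128, σ(94) = 144, σ(95) = 120, σ(96) = 252, σ(97) = 98, σ(98) = 171, σ(99) = 156, σ(100) = 217, σ(101) = 102, σ(102) = 216, σ(103) = 104, σ(104) = 210, σ(105) = 192, σ(106) = 162, σ(107) = 108, σ(108) = 280, σ(109) = 110, σ(110) = 216, σ(111) = 152, σ(112) = 248, σ(113) = 114, σ(114) = 240, σ(115) = 144, σ(116) = 210, σ(117) = 182, σ(118) = 180, σ(119) = 144, σ(120) = 360, σ(121) = 133, σ(122) = 186, σ(123) = 168, σ(124) = 224, σ(125) = 156, σ(126) = 312, σ(127) = 128, σ(128) = 255, σ(129) = 176, σ(130) = 252, σ(131) = 132, σ(132) = 336, σ(133) = 160, σ(134) = 204, σ(135) = 240, σ(136) = 270, σ(137) = 138, σ(138) = 288, σ(139) = 140, σ(140) = 336, σ(141) = 192, σ(142) = 216, σ(143) = 168, σ(144) = 403, σ(145) = 180, σ(146) = 222, σ(147) = 228, σ(148) = 266, σ(149) = 150, σ(150) = 372, σ(151) = 152, σ(152) = 300, σ(153) = 234, σ(154) = 288, σ(155) = 192, σ(156) = 392, σ(157) = 158, σ(158) = 240, σ(159) = 216, σ(160) = 378, σ(161) = 192, σ(162) = 363, σ(163) = 164, σ(164) = 294, σ(165) = 288, σ(166) = 252, σ(167) = 168, σ(168) = 480, σ(169) = 183, σ(170) = 324, σ(171) = 260, σ(172) = 308, σ(173) = 174, σ(174) = 360, σ(175) = 248, σ(176) = 372, σ(177) = 240, σ(178) = 270, σ(179) = 180, σ(180) = 546, σ(181) = 182, σ(182) = 336, σ(183) = 248, σ(184) = 360, σ(185) = 228, σ(186) = 384, σ(187) = 216, σ(188) = 336, σ(189) = 320, σ(190) = 360, σ(191) = 192, σ(192) = 508, σ(193) = 194, σ(194) = 294, σ(195) = 336, σ(196) = 399, σ(197) = 198, σ(198) = 468, σ(199) = 200. Summing all 199 values: 32579. (Average order: Σ_{n ≤ x} σ(n) ~ (π²/12) x². For x = 199, (π²/12)·199² ≈ 32570.52.)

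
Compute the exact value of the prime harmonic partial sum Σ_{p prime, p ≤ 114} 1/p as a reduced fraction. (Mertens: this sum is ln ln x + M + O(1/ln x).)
Σ 1/p = 58472171373748331322981543916880425472323867753/31610054640417607788145206291543662493274686990

π(114) = 30, so the primes ≤ 114 are [2, 3, 5, 7, 11, 13, 17, 19, 23, 29, 31, 37, 41, 43, 47, 53, 59, 61, 67, 71, 73, 79, 83, 89, 97, 101, 103, 107, 109, 113]. Summing 1/p over these primes: 58472171373748331322981543916880425472323867753/31610054640417607788145206291543662493274686990 ≈ 1.8498. Mertens estimate ln ln(114) + 0.2615 ≈ 1.8167.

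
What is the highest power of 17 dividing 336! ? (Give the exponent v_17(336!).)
v_17(336!) = 20

Legendre's formula: v_p(n!) = Σ_{k ≥ 1} ⌊n / p^k⌋. For p = 17, n = 336, the terms are:
  ⌊336/17^1⌋ = ⌊336/17⌋ = 19
  ⌊336/17^2⌋ = ⌊336/289⌋ = 1
(the next term ⌊336/17^3⌋ = 0, terminating the sum). Summing: v_17(336!) = 19 + 1 = 20.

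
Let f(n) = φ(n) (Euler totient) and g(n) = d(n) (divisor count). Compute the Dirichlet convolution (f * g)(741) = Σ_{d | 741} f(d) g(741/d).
(φ * d)(741) = 1120

Divisors of 741: [1, 3, 13, 19, 39, 57, 247, 741]. For each d | 741:
  d = 1: φ(1) · d(741/1) = 1 · 8 = 8
  d = 3: φ(3) · d(741/3) = 2 · 4 = 8
  d = 13: φ(13) · d(741/13) = 12 · 4 = 48
  d = 19: φ(19) · d(741/19) = 18 · 4 = 72
  d = 39: φ(39) · d(741/39) = 24 · 2 = 48
  d = 57: φ(57) · d(741/57) = 36 · 2 = 72
  d = 247: φ(247) · d(741/247) = 216 · 2 = 432
  d = 741: φ(741) · d(741/741) = 432 · 1 = 432
Summing: (φ * d)(741) = 8 + 8 + 48 + 72 + 48 + 72 + 432 + 432 = 1120.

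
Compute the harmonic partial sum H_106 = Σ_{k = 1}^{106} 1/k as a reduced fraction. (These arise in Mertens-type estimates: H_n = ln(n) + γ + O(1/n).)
H_106 = 760893664482154975191407476065305792641722041/145060212702939779988529042870810778780278080

Direct summation: H_106 = 1 + 1/2 + ... + 1/106. The least common denominator is lcm(1, ..., 106) = 725301063514698899942645214354053893901390400; over this denominator the numerator is 725301063514698899942645214354053893901390400 + 362650531757349449971322607177026946950695200 + 241767021171566299980881738118017964633796800 + 181325265878674724985661303588513473475347600 + 145060212702939779988529042870810778780278080 + 120883510585783149990440869059008982316898400 + 103614437644956985706092173479150556271627200 + 90662632939337362492830651794256736737673800 + 80589007057188766660293912706005988211265600 + 72530106351469889994264521435405389390139040 + 65936460319518081812967746759459444900126400 + 60441755292891574995220434529504491158449200 + 55792389501130684610972708796465684146260800 + 51807218822478492853046086739575278135813600 + 48353404234313259996176347623603592926759360 + 45331316469668681246415325897128368368836900 + 42664768442041111761332071432591405523611200 + 40294503528594383330146956353002994105632800 + 38173740184984152628560274439687047047441600 + 36265053175734944997132260717702694695069520 + 34538145881652328568697391159716852090542400 + 32968230159759040906483873379729722450063200 + 31534828848465169562723704971915386691364800 + 30220877646445787497610217264752245579224600 + 29012042540587955997705808574162155756055616 + 27896194750565342305486354398232842073130400 + 26863002352396255553431304235335329403755200 + 25903609411239246426523043369787639067906800 + 25010381500506858618711903943243237720737600 + 24176702117156629998088173811801796463379680 + 23396808500474158062665974656582383674238400 + 22665658234834340623207662948564184184418450 + 21978820106506027270989248919819814966708800 + 21332384221020555880666035716295702761805600 + 20722887528991397141218434695830111254325440 + 20147251764297191665073478176501497052816400 + 19602731446343213511963384171731186321659200 + 19086870092492076314280137219843523523720800 + 18597463167043561536990902932155228048753600 + 18132526587867472498566130358851347347534760 + 17690269841821924388845005228147655948814400 + 17269072940826164284348695579858426045271200 + 16867466593365090696340586380326834741892800 + 16484115079879520453241936689864861225031600 + 16117801411437753332058782541201197642253120 + 15767414424232584781361852485957693345682400 + 15431937521589338296652025837320295614923200 + 15110438823222893748805108632376122789612300 + 14802062520708140815156024782735793753089600 + 14506021270293977998852904287081077878027808 + 14221589480680370587110690477530468507870400 + 13948097375282671152743177199116421036565200 + 13684925726692432074389532346302903658516800 + 13431501176198127776715652117667664701877600 + 13187292063903616362593549351891888980025280 + 12951804705619623213261521684893819533953400 + 12724580061661384209520091479895682349147200 + 12505190750253429309355951971621618860368800 + 12293238364655913558349918887356845659345600 + 12088351058578314999044086905900898231689840 + 11890181369093424589223692038591047441006400 + 11698404250237079031332987328291191837119200 + 11512715293884109522899130386572284030180800 + 11332829117417170311603831474282092092209225 + 11158477900226136922194541759293136829252160 + 10989410053253013635494624459909907483354400 + 10825389007682073133472316632150058117931200 + 10666192110510277940333017858147851380902800 + 10511609616155056520907901657305128897121600 + 10361443764495698570609217347915055627162720 + 10215507936826745069614721328930336533822400 + 10073625882148595832536739088250748526408200 + 9935631007050669862228016634987039642484800 + 9801365723171606755981692085865593160829600 + 9670680846862651999235269524720718585351872 + 9543435046246038157140068609921761761860400 + 9419494331359725973281106679922777842875200 + 9298731583521780768495451466077614024376800 + 9181026120439226581552471067772834100017600 + 9066263293933736249283065179425673673767380 + 8954334117465418517810434745111776467918400 + 8845134920910962194422502614073827974407200 + 8738567030297577107742713425952456553028800 + 8634536470413082142174347789929213022635600 + 8532953688408222352266414286518281104722240 + 8433733296682545348170293190163417370946400 + 8336793833502286206237301314414412573579200 + 8242057539939760226620968344932430612515800 + 8149450151850549437557811397236560605633600 + 8058900705718876666029391270600598821126560 + 7970341357304383515853244113780812020894400 + 7883707212116292390680926242978846672841200 + 7798936166824719354221991552194127891412800 + 7715968760794669148326012918660147807461600 + 7634748036996830525712054887937409409488320 + 7555219411611446874402554316188061394806150 + 7477330551697926803532424890247978287643200 + 7401031260354070407578012391367896876544800 + 7326273368835342423663082973273271655569600 + 7253010635146988999426452143540538939013904 + 7181198648660385147946982320337167266350400 + 7110794740340185293555345238765234253935200 + 7041757898200960193617914702466542659236800 + 6974048687641335576371588599558210518282600 + 6907629176330465713739478231943370418108480 + 6842462863346216037194766173151451829258400 = 3804468322410774875957037380326528963208610205, so H_106 = 3804468322410774875957037380326528963208610205/725301063514698899942645214354053893901390400; reducing by gcd(3804468322410774875957037380326528963208610205, 725301063514698899942645214354053893901390400) = 5 gives 760893664482154975191407476065305792641722041/145060212702939779988529042870810778780278080 ≈ 5.24536. (The PNT-adjacent estimate ln(106) + γ ≈ 5.24065 matches within O(1/n).)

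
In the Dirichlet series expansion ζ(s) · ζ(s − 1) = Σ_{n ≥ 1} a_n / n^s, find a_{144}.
σ(144) = 403

In the product (Σ m^0/m^s)(Σ k / k^s) = Σ (Σ_{d | n} d) / n^s, the coefficient of 1/n^s is σ(n) = Σ_{d | n} d. For n = 144, divisors are [1, 2, 3, 4, 6, 8, 9, 12, 16, 18, 24, 36, 48, 72, 144]; summing: σ(144) = 403.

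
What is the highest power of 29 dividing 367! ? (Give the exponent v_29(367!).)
v_29(367!) = 12

Legendre's formula: v_p(n!) = Σ_{k ≥ 1} ⌊n / p^k⌋. For p = 29, n = 367, the terms are:
  ⌊367/29^1⌋ = ⌊367/29⌋ = 12
(the next term ⌊367/29^2⌋ = 0, terminating the sum). Summing: v_29(367!) = 12 = 12.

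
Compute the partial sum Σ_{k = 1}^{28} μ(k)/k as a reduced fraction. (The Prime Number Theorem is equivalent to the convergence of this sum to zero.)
Σ μ(k)/k = 4165258/111546435

Values of μ(k) for 1 ≤ k ≤ 28: μ(1) = 1, μ(2) = -1, μ(3) = -1, μ(5) = -1, μ(6) = 1, μ(7) = -1, μ(10) = 1, μ(11) = -1, μ(13) = -1, μ(14) = 1, μ(15) = 1, μ(17) = -1, μ(19) = -1, μ(21) = 1, μ(22) = 1, μ(23) = -1, μ(26) = 1, with μ = 0 on non-squarefree integers. Summing μ(k)/k for k where μ(k) ≠ 0 gives 4165258/111546435 ≈ 0.0373. (PNT ⟺ this sum → 0 as n → ∞.)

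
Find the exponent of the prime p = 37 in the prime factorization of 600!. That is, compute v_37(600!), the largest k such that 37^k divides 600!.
v_37(600!) = 16

Legendre's formula: v_p(n!) = Σ_{k ≥ 1} ⌊n / p^k⌋. For p = 37, n = 600, the terms are:
  ⌊600/37^1⌋ = ⌊600/37⌋ = 16
(the next term ⌊600/37^2⌋ = 0, terminating the sum). Summing: v_37(600!) = 16 = 16.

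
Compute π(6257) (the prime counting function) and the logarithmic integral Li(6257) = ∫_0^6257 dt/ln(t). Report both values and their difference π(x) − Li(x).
π(6257) = 813;  Li(6257) ≈ 829.88;  π(x) − Li(x) ≈ -16.88.

Direct count of primes ≤ 6257 gives π(6257) = 813. Numerical evaluation of the logarithmic integral gives Li(6257) ≈ 829.88. The difference π(x) − Li(x) ≈ -16.88 is typically negative for small/moderate x (Li(x) overestimates), though Littlewood's theorem shows this sign changes infinitely often.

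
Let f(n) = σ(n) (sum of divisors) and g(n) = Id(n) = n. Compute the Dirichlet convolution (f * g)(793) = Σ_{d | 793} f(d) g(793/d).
(σ * Id)(793) = 3321

Divisors of 793: [1, 13, 61, 793]. For each d | 793:
  d = 1: σ(1) · Id(793/1) = 1 · 793 = 793
  d = 13: σ(13) · Id(793/13) = 14 · 61 = 854
  d = 61: σ(61) · Id(793/61) = 62 · 13 = 806
  d = 793: σ(793) · Id(793/793) = 868 · 1 = 868
Summing: (σ * Id)(793) = 793 + 854 + 806 + 868 = 3321.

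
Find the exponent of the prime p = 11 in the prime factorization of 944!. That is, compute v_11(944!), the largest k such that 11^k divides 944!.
v_11(944!) = 92

Legendre's formula: v_p(n!) = Σ_{k ≥ 1} ⌊n / p^k⌋. For p = 11, n = 944, the terms are:
  ⌊944/11^1⌋ = ⌊944/11⌋ = 85
  ⌊944/11^2⌋ = ⌊944/121⌋ = 7
(the next term ⌊944/11^3⌋ = 0, terminating the sum). Summing: v_11(944!) = 85 + 7 = 92.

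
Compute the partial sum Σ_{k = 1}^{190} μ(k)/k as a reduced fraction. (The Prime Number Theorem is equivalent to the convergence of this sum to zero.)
Σ μ(k)/k = -1459183896111278246169874869885831959629500714006451125737342992029796/142035428758040783755795107307202310691460987641167122512092410515331955

Values of μ(k) for 1 ≤ k ≤ 190: μ(1) = 1, μ(2) = -1, μ(3) = -1, μ(5) = -1, μ(6) = 1, μ(7) = -1, μ(10) = 1, μ(11) = -1, μ(13) = -1, μ(14) = 1, μ(15) = 1, μ(17) = -1, μ(19) = -1, μ(21) = 1, μ(22) = 1, μ(23) = -1, μ(26) = 1, μ(29) = -1, μ(30) = -1, μ(31) = -1, μ(33) = 1, μ(34) = 1, μ(35) = 1, μ(37) = -1, μ(38) = 1, μ(39) = 1, μ(41) = -1, μ(42) = -1, μ(43) = -1, μ(46) = 1, μ(47) = -1, μ(51) = 1, μ(53) = -1, μ(55) = 1, μ(57) = 1, μ(58) = 1, μ(59) = -1, μ(61) = -1, μ(62) = 1, μ(65) = 1, μ(66) = -1, μ(67) = -1, μ(69) = 1, μ(70) = -1, μ(71) = -1, μ(73) = -1, μ(74) = 1, μ(77) = 1, μ(78) = -1, μ(79) = -1, μ(82) = 1, μ(83) = -1, μ(85) = 1, μ(86) = 1, μ(87) = 1, μ(89) = -1, μ(91) = 1, μ(93) = 1, μ(94) = 1, μ(95) = 1, μ(97) = -1, μ(101) = -1, μ(102) = -1, μ(103) = -1, μ(105) = -1, μ(106) = 1, μ(107) = -1, μ(109) = -1, μ(110) = -1, μ(111) = 1, μ(113) = -1, μ(114) = -1, μ(115) = 1, μ(118) = 1, μ(119) = 1, μ(122) = 1, μ(123) = 1, μ(127) = -1, μ(129) = 1, μ(130) = -1, μ(131) = -1, μ(133) = 1, μ(134) = 1, μ(137) = -1, μ(138) = -1, μ(139) = -1, μ(141) = 1, μ(142) = 1, μ(143) = 1, μ(145) = 1, μ(146) = 1, μ(149) = -1, μ(151) = -1, μ(154) = -1, μ(155) = 1, μ(157) = -1, μ(158) = 1, μ(159) = 1, μ(161) = 1, μ(163) = -1, μ(165) = -1, μ(166) = 1, μ(167) = -1, μ(170) = -1, μ(173) = -1, μ(174) = -1, μ(177) = 1, μ(178) = 1, μ(179) = -1, μ(181) = -1, μ(182) = -1, μ(183) = 1, μ(185) = 1, μ(186) = -1, μ(187) = 1, μ(190) = -1, with μ = 0 on non-squarefree integers. Summing μ(k)/k for k where μ(k) ≠ 0 gives -1459183896111278246169874869885831959629500714006451125737342992029796/142035428758040783755795107307202310691460987641167122512092410515331955 ≈ -0.0103. (PNT ⟺ this sum → 0 as n → ∞.)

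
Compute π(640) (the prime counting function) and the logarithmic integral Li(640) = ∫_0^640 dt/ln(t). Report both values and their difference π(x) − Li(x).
π(640) = 115;  Li(640) ≈ 123.87;  π(x) − Li(x) ≈ -8.87.

Direct count of primes ≤ 640 gives π(640) = 115. Numerical evaluation of the logarithmic integral gives Li(640) ≈ 123.87. The difference π(x) − Li(x) ≈ -8.87 is typically negative for small/moderate x (Li(x) overestimates), though Littlewood's theorem shows this sign changes infinitely often.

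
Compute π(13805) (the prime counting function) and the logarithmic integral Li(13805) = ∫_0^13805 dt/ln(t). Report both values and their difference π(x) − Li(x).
π(13805) = 1632;  Li(13805) ≈ 1651.82;  π(x) − Li(x) ≈ -19.82.

Direct count of primes ≤ 13805 gives π(13805) = 1632. Numerical evaluation of the logarithmic integral gives Li(13805) ≈ 1651.82. The difference π(x) − Li(x) ≈ -19.82 is typically negative for small/moderate x (Li(x) overestimates), though Littlewood's theorem shows this sign changes infinitely often.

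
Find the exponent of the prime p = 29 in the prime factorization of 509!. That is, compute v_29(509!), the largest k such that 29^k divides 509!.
v_29(509!) = 17

Legendre's formula: v_p(n!) = Σ_{k ≥ 1} ⌊n / p^k⌋. For p = 29, n = 509, the terms are:
  ⌊509/29^1⌋ = ⌊509/29⌋ = 17
(the next term ⌊509/29^2⌋ = 0, terminating the sum). Summing: v_29(509!) = 17 = 17.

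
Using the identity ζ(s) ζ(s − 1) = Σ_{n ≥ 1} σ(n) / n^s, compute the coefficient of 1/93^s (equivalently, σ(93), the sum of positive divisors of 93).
σ(93) = 128

In the product (Σ m^0/m^s)(Σ k / k^s) = Σ (Σ_{d | n} d) / n^s, the coefficient of 1/n^s is σ(n) = Σ_{d | n} d. For n = 93, divisors are [1, 3, 31, 93]; summing: σ(93) = 128.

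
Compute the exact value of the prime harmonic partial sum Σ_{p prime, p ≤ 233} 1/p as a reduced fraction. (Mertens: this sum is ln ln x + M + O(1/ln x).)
Σ 1/p = 8762990377702925264993654890050782886250854676753323401606562622367345144099360398279019780479/4445236185272185438169240794291312557432222642727183809026451438704160103479600800432029464270

π(233) = 51, so the primes ≤ 233 are [2, 3, 5, 7, 11, 13, 17, 19, 23, 29, 31, 37, 41, 43, 47, 53, 59, 61, 67, 71, 73, 79, 83, 89, 97, 101, 103, 107, 109, 113, 127, 131, 137, 139, 149, 151, 157, 163, 167, 173, 179, 181, 191, 193, 197, 199, 211, 223, 227, 229, 233]. Summing 1/p over these primes: 8762990377702925264993654890050782886250854676753323401606562622367345144099360398279019780479/4445236185272185438169240794291312557432222642727183809026451438704160103479600800432029464270 ≈ 1.9713. Mertens estimate ln ln(233) + 0.2615 ≈ 1.9573.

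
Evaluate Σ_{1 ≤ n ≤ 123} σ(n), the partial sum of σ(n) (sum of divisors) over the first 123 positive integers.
Σ_{n ≤ 123} σ(n) = 12460

Compute σ(n) for each 1 ≤ n ≤ 123: σ(1) = 1, σ(2) = 3, σ(3) = 4, σ(4) = 7, σ(5) = 6, σ(6) = 12, σ(7) = 8, σ(8) = 15, σ(9) = 13, σ(10) = 18, σ(11) = 12, σ(12) = 28, σ(13) = 14, σ(14) = 24, σ(15) = 24, σ(16) = 31, σ(17) = 18, σ(18) = 39, σ(19) = 20, σ(20) = 42, σ(21) = 32, σ(22) = 36, σ(23) = 24, σ(24) = 60, σ(25) = 31, σ(26) = 42, σ(27) = 40, σ(28) = 56, σ(29) = 30, σ(30) = 72, σ(31) = 32, σ(32) = 63, σ(33) = 48, σ(34) = 54, σ(35) = 48, σ(36) = 91, σ(37) = 38, σ(38) = 60, σ(39) = 56, σ(40) = 90, σ(41) = 42, σ(42) = 96, σ(43) = 44, σ(44) = 84, σ(45) = 78, σ(46) = 72, σ(47) = 48, σ(48) = 124, σ(49) = 57, σ(50) = 93, σ(51) = 72, σ(52) = 98, σ(53) = 54, σ(54) = 120, σ(55) = 72, σ(56) = 120, σ(57) = 80, σ(58) = 90, σ(59) = 60, σ(60) = 168, σ(61) = 62, σ(62) = 96, σ(63) = 104, σ(64) = 127, σ(65) = 84, σ(66) = 144, σ(67) = 68, σ(68) = 126, σ(69) = 96, σ(70) = 144, σ(71) = 72, σ(72) = 195, σ(73) = 74, σ(74) = 114, σ(75) = 124, σ(76) = 140, σ(77) = 96, σ(78) = 168, σ(79) = 80, σ(80) = 186, σ(81) = 121, σ(82) = 126, σ(83) = 84, σ(84) = 224, σ(85) = 108, σ(86) = 132, σ(87) = 120, σ(88) = 180, σ(89) = 90, σ(90) = 234, σ(91) = 112, σ(92) = 168, σ(93) = 128, σ(94) = 144, σ(95) = 120, σ(96) = 252, σ(97) = 98, σ(98) = 171, σ(99) = 156, σ(100) = 217, σ(101) = 102, σ(102) = 216, σ(103) = 104, σ(104) = 210, σ(105) = 192, σ(106) = 162, σ(107) = 108, σ(108) = 280, σ(109) = 110, σ(110) = 216, σ(111) = 152, σ(112) = 248, σ(113) = 114, σ(114) = 240, σ(115) = 144, σ(116) = 210, σ(117) = 182, σ(118) = 180, σ(119) = 144, σ(120) = 360, σ(121) = 133, σ(122) = 186, σ(123) = 168. Summing all 123 values: 12460. (Average order: Σ_{n ≤ x} σ(n) ~ (π²/12) x². For x = 123, (π²/12)·123² ≈ 12443.10.)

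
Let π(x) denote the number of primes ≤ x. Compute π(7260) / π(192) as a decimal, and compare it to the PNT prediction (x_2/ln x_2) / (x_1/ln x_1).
π(7260)/π(192) = 928/43 ≈ 21.5814;  PNT prediction ≈ 22.3618.

π(192) = 43 and π(7260) = 928, so π(7260)/π(192) ≈ 21.5814. The PNT-predicted ratio is (7260/ln(7260)) / (192/ln(192)) ≈ 22.3618. The two agree to within a few percent, as expected.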